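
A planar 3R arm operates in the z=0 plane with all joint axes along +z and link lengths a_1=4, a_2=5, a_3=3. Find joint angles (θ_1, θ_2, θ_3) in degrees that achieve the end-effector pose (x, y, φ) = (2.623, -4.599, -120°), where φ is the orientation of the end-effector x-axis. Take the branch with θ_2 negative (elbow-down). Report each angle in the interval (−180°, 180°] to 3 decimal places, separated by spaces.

45.002 -119.995 -45.007

wrist centre = target − a_3·(cos φ, sin φ) = (4.1230, -2.0009)
cos θ_2 = (21.0028−4²−5²)/(2·4·5) = -0.4999; θ_2 = -119.9953° (elbow-down)
β = atan2(-2.0009,4.1230) = -25.8877°; ψ = atan2(-4.3303,1.5004) = -70.8901°
θ_1 = β − ψ = 45.0024°
θ_3 = φ − θ_1 − θ_2 = -45.0071° (wrapped to (-180°,180°])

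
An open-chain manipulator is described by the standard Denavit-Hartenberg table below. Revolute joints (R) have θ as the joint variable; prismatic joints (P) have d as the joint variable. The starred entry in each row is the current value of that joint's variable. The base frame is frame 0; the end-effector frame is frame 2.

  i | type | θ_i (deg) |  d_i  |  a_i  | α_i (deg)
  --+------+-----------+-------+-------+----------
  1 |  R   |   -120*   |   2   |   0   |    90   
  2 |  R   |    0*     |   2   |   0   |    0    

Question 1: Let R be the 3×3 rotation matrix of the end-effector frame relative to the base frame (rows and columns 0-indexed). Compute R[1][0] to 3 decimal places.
End-effector x-axis (col 0 of R) = (-0.5000,-0.8660,0.0000)
R[1][0] = -0.8660

-0.866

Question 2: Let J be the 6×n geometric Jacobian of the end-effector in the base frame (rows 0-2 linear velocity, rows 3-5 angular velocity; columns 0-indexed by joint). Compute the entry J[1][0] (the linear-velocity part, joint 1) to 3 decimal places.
axis z_0 = ẑ; lever o_n−o_0 = (-1.7321,1.0000,2.0000)
cross product → J_v[:, 0] = (-1.0000,-1.7321,0.0000)
J_ω[:, 0] = z_0
entry J[1][0] = -1.7321

-1.732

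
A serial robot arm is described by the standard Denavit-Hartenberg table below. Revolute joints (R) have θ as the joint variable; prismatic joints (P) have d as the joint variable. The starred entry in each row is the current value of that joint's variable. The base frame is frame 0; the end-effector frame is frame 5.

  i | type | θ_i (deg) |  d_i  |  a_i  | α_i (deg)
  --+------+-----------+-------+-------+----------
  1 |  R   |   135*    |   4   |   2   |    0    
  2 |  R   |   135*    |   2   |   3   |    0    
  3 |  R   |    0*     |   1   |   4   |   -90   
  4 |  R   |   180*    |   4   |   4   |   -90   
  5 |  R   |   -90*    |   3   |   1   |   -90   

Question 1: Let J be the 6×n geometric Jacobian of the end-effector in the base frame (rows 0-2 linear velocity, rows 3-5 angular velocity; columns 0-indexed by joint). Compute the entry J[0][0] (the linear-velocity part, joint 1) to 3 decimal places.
axis z_0 = ẑ; lever o_n−o_0 = (3.5858,-1.5858,10.0000)
cross product → J_v[:, 0] = (1.5858,3.5858,-0.0000)
J_ω[:, 0] = z_0
entry J[0][0] = 1.5858

1.586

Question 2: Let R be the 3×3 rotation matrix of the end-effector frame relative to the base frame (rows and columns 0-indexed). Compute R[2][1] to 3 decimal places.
-1.000

End-effector y-axis (col 1 of R) = (-0.0000,-0.0000,-1.0000)
R[2][1] = -1.0000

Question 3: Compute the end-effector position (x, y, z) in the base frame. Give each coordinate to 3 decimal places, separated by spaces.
after link 1: o_1 = (-1.4142, 1.4142, 4.0000)
after link 2: o_2 = (-1.4142, -1.5858, 6.0000)
after link 3: o_3 = (-1.4142, -5.5858, 7.0000)
after link 4: o_4 = (2.5858, -1.5858, 7.0000)
after link 5: o_5 = (3.5858, -1.5858, 10.0000)

3.586 -1.586 10.000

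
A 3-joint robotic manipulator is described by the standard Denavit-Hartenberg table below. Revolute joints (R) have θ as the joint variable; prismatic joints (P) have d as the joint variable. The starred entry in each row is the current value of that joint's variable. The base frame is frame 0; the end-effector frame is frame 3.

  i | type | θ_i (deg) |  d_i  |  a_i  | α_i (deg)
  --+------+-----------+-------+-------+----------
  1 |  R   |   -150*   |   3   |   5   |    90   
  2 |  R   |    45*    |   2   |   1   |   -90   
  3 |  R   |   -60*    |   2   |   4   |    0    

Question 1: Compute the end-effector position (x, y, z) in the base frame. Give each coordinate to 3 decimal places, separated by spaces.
after link 1: o_1 = (-4.3301, -2.5000, 3.0000)
after link 2: o_2 = (-5.9425, -1.1215, 3.7071)
after link 3: o_3 = (-7.6746, 1.8785, 6.5355)

-7.675 1.878 6.536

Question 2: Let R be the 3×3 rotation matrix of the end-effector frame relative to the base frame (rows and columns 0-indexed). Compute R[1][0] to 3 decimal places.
End-effector x-axis (col 0 of R) = (-0.7392,0.5732,0.3536)
R[1][0] = 0.5732

0.573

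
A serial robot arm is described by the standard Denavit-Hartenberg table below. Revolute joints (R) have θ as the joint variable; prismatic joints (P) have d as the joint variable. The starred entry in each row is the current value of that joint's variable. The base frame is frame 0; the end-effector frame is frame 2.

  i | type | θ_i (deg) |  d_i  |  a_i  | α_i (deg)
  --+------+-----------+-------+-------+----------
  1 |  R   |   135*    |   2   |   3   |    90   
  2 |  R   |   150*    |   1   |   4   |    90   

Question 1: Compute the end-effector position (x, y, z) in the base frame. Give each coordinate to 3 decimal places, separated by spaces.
1.035 0.379 4.000

after link 1: o_1 = (-2.1213, 2.1213, 2.0000)
after link 2: o_2 = (1.0353, 0.3789, 4.0000)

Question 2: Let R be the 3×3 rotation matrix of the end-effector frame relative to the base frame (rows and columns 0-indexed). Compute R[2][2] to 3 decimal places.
0.866

End-effector z-axis (col 2 of R) = (-0.3536,0.3536,0.8660)
R[2][2] = 0.8660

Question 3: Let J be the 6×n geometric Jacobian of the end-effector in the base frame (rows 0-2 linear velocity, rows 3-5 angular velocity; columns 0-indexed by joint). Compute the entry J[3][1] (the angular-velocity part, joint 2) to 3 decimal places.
0.707

axis z_1 = (0.7071,0.7071,0.0000); lever o_n−o_1 = (3.1566,-1.7424,2.0000)
cross product → J_v[:, 1] = (1.4142,-1.4142,-3.4641)
J_ω[:, 1] = z_1
entry J[3][1] = 0.7071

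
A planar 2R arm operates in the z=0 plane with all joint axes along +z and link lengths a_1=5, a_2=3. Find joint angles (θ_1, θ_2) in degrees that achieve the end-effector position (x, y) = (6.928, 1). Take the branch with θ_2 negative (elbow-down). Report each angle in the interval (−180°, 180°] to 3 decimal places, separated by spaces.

30.002 -60.006

cos θ_2 = (48.9972−5²−3²)/(2·5·3) = 0.4999; θ_2 = -60.0062° (elbow-down)
β = atan2(1.0000,6.9280) = 8.2134°; ψ = atan2(-2.5982,6.4997) = -21.7889°
θ_1 = β − ψ = 30.0023°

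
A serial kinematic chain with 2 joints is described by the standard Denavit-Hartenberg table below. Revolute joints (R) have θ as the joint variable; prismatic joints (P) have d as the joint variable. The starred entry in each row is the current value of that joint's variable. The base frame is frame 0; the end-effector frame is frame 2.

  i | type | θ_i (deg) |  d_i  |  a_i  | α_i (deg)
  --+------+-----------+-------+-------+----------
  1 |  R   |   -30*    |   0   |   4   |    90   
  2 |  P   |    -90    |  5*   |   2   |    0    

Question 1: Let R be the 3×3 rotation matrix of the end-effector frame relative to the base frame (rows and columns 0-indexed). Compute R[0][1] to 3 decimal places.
End-effector y-axis (col 1 of R) = (0.8660,-0.5000,0.0000)
R[0][1] = 0.8660

0.866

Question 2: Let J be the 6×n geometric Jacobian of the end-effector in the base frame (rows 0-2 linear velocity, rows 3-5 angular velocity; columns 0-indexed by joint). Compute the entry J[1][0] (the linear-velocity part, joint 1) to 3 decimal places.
0.964

axis z_0 = ẑ; lever o_n−o_0 = (0.9641,-6.3301,-2.0000)
cross product → J_v[:, 0] = (6.3301,0.9641,-0.0000)
J_ω[:, 0] = z_0
entry J[1][0] = 0.9641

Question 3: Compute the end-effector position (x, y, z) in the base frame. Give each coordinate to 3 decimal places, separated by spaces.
0.964 -6.330 -2.000

after link 1: o_1 = (3.4641, -2.0000, 0.0000)
after link 2: o_2 = (0.9641, -6.3301, -2.0000)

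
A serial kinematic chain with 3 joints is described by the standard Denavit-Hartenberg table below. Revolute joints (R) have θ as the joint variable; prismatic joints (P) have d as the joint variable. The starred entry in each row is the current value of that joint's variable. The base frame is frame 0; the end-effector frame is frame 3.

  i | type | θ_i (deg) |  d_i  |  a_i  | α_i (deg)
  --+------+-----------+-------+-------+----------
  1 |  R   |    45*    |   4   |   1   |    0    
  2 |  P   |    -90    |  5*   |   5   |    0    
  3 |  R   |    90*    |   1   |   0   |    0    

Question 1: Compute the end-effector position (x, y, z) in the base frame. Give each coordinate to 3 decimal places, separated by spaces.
after link 1: o_1 = (0.7071, 0.7071, 4.0000)
after link 2: o_2 = (4.2426, -2.8284, 9.0000)
after link 3: o_3 = (4.2426, -2.8284, 10.0000)

4.243 -2.828 10.000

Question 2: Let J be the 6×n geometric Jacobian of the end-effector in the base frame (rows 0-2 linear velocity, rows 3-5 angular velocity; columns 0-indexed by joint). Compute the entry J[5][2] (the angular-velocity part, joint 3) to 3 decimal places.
axis z_2 = (0.0000,0.0000,1.0000); lever o_n−o_2 = (0.0000,0.0000,1.0000)
cross product → J_v[:, 2] = (0.0000,0.0000,0.0000)
J_ω[:, 2] = z_2
entry J[5][2] = 1.0000

1.000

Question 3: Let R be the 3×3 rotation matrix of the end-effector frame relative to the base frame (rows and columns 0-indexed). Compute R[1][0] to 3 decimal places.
0.707

End-effector x-axis (col 0 of R) = (0.7071,0.7071,0.0000)
R[1][0] = 0.7071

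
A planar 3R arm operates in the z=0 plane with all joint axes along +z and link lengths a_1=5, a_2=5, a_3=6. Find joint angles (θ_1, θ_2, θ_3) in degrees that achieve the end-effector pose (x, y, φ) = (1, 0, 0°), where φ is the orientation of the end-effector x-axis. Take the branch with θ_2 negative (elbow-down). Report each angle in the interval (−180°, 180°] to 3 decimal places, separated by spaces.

wrist centre = target − a_3·(cos φ, sin φ) = (-5.0000, 0.0000)
cos θ_2 = (25.0000−5²−5²)/(2·5·5) = -0.5000; θ_2 = -120.0000° (elbow-down)
β = atan2(0.0000,-5.0000) = 180.0000°; ψ = atan2(-4.3301,2.5000) = -60.0000°
θ_1 = β − ψ = 240.0000°
θ_3 = φ − θ_1 − θ_2 = -120.0000° (wrapped to (-180°,180°])

-120.000 -120.000 -120.000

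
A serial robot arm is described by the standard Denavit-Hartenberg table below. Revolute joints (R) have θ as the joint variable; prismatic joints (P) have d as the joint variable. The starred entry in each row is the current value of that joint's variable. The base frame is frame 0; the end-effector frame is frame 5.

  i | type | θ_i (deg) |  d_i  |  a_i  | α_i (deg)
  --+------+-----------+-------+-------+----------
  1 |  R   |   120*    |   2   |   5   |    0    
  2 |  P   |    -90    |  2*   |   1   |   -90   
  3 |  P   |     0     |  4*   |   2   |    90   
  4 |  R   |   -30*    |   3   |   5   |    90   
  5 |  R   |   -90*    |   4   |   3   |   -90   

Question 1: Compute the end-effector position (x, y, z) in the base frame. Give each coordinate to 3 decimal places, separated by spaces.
3.098 5.294 4.000

after link 1: o_1 = (-2.5000, 4.3301, 2.0000)
after link 2: o_2 = (-1.6340, 4.8301, 4.0000)
after link 3: o_3 = (-1.9019, 9.2942, 4.0000)
after link 4: o_4 = (3.0981, 9.2942, 7.0000)
after link 5: o_5 = (3.0981, 5.2942, 4.0000)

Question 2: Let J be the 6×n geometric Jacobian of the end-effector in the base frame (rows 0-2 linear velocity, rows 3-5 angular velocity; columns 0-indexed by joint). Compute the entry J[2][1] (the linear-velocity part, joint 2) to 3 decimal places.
1.000

prismatic axis z_1 = (0.0000,0.0000,1.0000)
J_v[:, 1] = z_1; J_ω[:, 1] = (0,0,0)
entry J[2][1] = 1.0000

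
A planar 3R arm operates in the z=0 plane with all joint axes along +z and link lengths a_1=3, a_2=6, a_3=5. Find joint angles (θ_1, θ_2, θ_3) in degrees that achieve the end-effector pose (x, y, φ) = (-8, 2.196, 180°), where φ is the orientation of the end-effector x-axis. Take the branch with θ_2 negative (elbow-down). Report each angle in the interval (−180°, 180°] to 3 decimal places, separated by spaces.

wrist centre = target − a_3·(cos φ, sin φ) = (-3.0000, 2.1960)
cos θ_2 = (13.8224−3²−6²)/(2·3·6) = -0.8660; θ_2 = -150.0021° (elbow-down)
β = atan2(2.1960,-3.0000) = 143.7959°; ψ = atan2(-2.9998,-2.1963) = -126.2092°
θ_1 = β − ψ = 270.0050°
θ_3 = φ − θ_1 − θ_2 = 59.9971° (wrapped to (-180°,180°])

-89.995 -150.002 59.997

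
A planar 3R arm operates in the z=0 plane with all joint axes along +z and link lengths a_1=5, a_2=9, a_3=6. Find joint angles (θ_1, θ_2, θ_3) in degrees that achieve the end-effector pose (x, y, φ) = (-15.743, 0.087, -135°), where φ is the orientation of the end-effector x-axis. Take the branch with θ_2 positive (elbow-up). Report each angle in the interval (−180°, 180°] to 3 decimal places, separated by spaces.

120.005 59.997 44.998

wrist centre = target − a_3·(cos φ, sin φ) = (-11.5004, 4.3296)
cos θ_2 = (151.0041−5²−9²)/(2·5·9) = 0.5000; θ_2 = 59.9970° (elbow-up)
β = atan2(4.3296,-11.5004) = 159.3697°; ψ = atan2(7.7940,9.5004) = 39.3650°
θ_1 = β − ψ = 120.0048°
θ_3 = φ − θ_1 − θ_2 = 44.9982° (wrapped to (-180°,180°])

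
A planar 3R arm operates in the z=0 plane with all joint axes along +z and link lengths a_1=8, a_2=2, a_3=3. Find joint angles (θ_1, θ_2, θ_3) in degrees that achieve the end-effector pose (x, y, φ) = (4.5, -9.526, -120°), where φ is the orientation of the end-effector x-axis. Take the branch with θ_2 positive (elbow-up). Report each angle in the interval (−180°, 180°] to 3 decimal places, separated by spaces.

wrist centre = target − a_3·(cos φ, sin φ) = (6.0000, -6.9279)
cos θ_2 = (83.9961−8²−2²)/(2·8·2) = 0.4999; θ_2 = 60.0080° (elbow-up)
β = atan2(-6.9279,6.0000) = -49.1055°; ψ = atan2(1.7322,8.9998) = 10.8945°
θ_1 = β − ψ = -60.0000°
θ_3 = φ − θ_1 − θ_2 = -120.0080° (wrapped to (-180°,180°])

-60.000 60.008 -120.008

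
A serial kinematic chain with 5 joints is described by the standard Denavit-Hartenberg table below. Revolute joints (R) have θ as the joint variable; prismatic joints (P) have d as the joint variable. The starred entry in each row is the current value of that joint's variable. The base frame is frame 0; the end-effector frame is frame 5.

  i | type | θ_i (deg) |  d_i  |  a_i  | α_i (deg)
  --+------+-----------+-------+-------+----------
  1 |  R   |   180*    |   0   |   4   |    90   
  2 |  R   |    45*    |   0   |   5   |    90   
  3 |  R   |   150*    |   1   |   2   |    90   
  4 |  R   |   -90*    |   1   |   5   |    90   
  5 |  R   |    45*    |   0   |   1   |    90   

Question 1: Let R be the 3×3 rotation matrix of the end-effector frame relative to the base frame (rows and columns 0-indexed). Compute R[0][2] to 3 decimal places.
End-effector z-axis (col 2 of R) = (0.7500,-0.6124,0.2500)
R[0][2] = 0.7500

0.750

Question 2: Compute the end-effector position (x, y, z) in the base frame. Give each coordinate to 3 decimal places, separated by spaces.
after link 1: o_1 = (-4.0000, 0.0000, 0.0000)
after link 2: o_2 = (-7.5355, 0.0000, 3.5355)
after link 3: o_3 = (-7.0179, 1.0000, 1.6037)
after link 4: o_4 = (-3.8359, 1.8660, 5.4928)
after link 5: o_5 = (-3.5859, 2.4784, 6.2428)

-3.586 2.478 6.243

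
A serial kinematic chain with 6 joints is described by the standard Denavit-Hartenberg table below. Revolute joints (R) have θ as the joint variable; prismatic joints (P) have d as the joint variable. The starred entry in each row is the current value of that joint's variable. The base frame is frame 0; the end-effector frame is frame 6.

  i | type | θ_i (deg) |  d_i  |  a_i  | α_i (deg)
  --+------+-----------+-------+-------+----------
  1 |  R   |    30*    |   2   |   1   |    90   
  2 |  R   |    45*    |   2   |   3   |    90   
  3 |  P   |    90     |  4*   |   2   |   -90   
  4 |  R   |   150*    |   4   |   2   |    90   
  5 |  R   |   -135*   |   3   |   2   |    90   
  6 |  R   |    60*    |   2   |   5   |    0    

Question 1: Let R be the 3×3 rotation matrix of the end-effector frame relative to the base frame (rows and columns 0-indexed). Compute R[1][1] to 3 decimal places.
-0.235

End-effector y-axis (col 1 of R) = (-0.9678,-0.2351,0.0897)
R[1][1] = -0.2351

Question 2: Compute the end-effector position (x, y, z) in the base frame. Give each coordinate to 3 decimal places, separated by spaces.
5.650 -8.185 3.285

after link 1: o_1 = (0.8660, 0.5000, 2.0000)
after link 2: o_2 = (3.7031, -0.1714, 4.1213)
after link 3: o_3 = (7.1526, -0.4892, 1.2929)
after link 4: o_4 = (3.2247, -0.7570, -0.8284)
after link 5: o_5 = (4.2952, -3.2853, 1.5087)
after link 6: o_6 = (5.6499, -8.1851, 3.2853)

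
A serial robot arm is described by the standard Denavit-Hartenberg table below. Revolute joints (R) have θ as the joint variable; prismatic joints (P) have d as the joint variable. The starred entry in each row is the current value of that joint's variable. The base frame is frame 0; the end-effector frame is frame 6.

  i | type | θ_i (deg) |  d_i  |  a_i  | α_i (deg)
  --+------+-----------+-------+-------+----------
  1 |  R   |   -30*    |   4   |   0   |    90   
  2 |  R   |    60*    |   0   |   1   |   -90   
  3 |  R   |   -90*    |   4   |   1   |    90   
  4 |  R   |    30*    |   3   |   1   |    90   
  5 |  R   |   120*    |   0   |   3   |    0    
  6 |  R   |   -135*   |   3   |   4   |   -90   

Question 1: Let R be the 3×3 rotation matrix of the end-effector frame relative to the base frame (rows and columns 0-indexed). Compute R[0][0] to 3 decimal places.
End-effector x-axis (col 0 of R) = (-0.6684,-0.5800,0.4656)
R[0][0] = -0.6684

-0.668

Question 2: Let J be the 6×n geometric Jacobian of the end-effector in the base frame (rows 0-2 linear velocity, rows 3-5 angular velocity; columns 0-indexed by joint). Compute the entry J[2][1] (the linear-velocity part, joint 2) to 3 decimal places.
-4.452

axis z_1 = (-0.5000,-0.8660,0.0000); lever o_n−o_1 = (-6.5621,-2.4618,-1.5436)
cross product → J_v[:, 1] = (1.3368,-0.7718,-4.4520)
J_ω[:, 1] = z_1
entry J[2][1] = -4.4520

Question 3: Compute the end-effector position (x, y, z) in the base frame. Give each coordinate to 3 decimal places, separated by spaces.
-6.562 -2.462 2.456

after link 1: o_1 = (0.0000, 0.0000, 4.0000)
after link 2: o_2 = (0.4330, -0.2500, 4.8660)
after link 3: o_3 = (-3.0670, 0.6160, 6.8660)
after link 4: o_4 = (-5.1740, 0.8325, 4.5179)
after link 5: o_5 = (-5.0870, 2.2823, 1.8929)
after link 6: o_6 = (-6.5621, -2.4618, 2.4564)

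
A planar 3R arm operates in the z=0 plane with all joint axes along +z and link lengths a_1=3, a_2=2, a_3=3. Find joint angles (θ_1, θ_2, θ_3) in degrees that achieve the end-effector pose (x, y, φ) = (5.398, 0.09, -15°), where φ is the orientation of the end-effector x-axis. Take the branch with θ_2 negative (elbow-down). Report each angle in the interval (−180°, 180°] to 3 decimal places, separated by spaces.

60.006 -119.990 44.984

wrist centre = target − a_3·(cos φ, sin φ) = (2.5002, 0.8665)
cos θ_2 = (7.0019−3²−2²)/(2·3·2) = -0.4998; θ_2 = -119.9897° (elbow-down)
β = atan2(0.8665,2.5002) = 19.1139°; ψ = atan2(-1.7322,2.0003) = -40.8919°
θ_1 = β − ψ = 60.0058°
θ_3 = φ − θ_1 − θ_2 = 44.9840° (wrapped to (-180°,180°])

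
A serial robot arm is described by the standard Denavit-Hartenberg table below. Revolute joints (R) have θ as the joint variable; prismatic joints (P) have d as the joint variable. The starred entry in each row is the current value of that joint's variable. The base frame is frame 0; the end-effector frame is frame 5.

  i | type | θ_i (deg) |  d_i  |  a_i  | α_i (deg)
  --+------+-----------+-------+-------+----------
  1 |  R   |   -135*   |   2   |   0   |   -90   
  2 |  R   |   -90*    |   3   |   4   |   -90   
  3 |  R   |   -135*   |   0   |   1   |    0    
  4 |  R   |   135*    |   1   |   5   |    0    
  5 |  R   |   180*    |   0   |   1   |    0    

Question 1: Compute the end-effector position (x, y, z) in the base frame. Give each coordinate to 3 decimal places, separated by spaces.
after link 1: o_1 = (0.0000, 0.0000, 2.0000)
after link 2: o_2 = (2.1213, -2.1213, 6.0000)
after link 3: o_3 = (2.6213, -2.6213, 5.2929)
after link 4: o_4 = (1.9142, -3.3284, 10.2929)
after link 5: o_5 = (1.9142, -3.3284, 9.2929)

1.914 -3.328 9.293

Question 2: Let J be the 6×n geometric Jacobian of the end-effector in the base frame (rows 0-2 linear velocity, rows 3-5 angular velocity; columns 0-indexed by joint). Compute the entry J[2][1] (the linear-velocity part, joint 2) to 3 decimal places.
axis z_1 = (0.7071,-0.7071,0.0000); lever o_n−o_1 = (1.9142,-3.3284,7.2929)
cross product → J_v[:, 1] = (-5.1569,-5.1569,-1.0000)
J_ω[:, 1] = z_1
entry J[2][1] = -1.0000

-1.000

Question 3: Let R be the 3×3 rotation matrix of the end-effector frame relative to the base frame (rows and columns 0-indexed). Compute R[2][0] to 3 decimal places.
-1.000

End-effector x-axis (col 0 of R) = (0.0000,0.0000,-1.0000)
R[2][0] = -1.0000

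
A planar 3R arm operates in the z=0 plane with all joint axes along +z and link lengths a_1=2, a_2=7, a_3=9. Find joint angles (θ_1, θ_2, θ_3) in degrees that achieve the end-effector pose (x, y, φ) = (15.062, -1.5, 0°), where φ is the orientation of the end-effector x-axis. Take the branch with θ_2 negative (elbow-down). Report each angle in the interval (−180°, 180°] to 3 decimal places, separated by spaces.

wrist centre = target − a_3·(cos φ, sin φ) = (6.0620, -1.5000)
cos θ_2 = (38.9978−2²−7²)/(2·2·7) = -0.5001; θ_2 = -120.0051° (elbow-down)
β = atan2(-1.5000,6.0620) = -13.8983°; ψ = atan2(-6.0619,-1.5005) = -103.9034°
θ_1 = β − ψ = 90.0051°
θ_3 = φ − θ_1 − θ_2 = 30.0000° (wrapped to (-180°,180°])

90.005 -120.005 30.000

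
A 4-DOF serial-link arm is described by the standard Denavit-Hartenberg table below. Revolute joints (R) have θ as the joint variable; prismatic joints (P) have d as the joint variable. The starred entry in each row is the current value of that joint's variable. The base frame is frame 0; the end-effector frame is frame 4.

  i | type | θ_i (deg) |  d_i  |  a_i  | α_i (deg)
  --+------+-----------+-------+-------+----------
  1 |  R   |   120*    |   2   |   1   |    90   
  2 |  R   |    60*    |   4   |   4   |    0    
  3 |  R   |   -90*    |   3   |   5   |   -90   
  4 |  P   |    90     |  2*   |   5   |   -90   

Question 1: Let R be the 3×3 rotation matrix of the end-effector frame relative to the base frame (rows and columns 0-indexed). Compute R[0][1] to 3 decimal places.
End-effector y-axis (col 1 of R) = (0.2500,-0.4330,-0.8660)
R[0][1] = 0.2500

0.250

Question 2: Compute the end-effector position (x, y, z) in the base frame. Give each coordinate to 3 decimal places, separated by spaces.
after link 1: o_1 = (-0.5000, 0.8660, 2.0000)
after link 2: o_2 = (1.9641, 4.5981, 5.4641)
after link 3: o_3 = (2.3971, 9.8481, 2.9641)
after link 4: o_4 = (-2.4330, 8.2141, 4.6962)

-2.433 8.214 4.696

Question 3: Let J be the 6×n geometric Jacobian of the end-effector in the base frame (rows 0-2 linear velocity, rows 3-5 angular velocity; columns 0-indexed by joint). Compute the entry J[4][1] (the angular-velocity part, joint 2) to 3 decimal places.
axis z_1 = (0.8660,0.5000,0.0000); lever o_n−o_1 = (-1.9330,7.3481,2.6962)
cross product → J_v[:, 1] = (1.3481,-2.3349,7.3301)
J_ω[:, 1] = z_1
entry J[4][1] = 0.5000

0.500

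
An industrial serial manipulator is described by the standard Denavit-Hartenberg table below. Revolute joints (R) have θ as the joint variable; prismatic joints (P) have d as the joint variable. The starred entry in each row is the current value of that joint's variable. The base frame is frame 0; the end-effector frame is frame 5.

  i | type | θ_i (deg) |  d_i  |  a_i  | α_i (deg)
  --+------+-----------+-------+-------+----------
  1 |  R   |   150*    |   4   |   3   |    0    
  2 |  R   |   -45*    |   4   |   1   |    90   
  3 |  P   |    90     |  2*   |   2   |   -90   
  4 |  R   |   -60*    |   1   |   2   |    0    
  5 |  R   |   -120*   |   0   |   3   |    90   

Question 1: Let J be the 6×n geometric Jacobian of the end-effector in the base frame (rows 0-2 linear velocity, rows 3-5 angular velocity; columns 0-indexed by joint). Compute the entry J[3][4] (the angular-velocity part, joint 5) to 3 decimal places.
axis z_4 = (0.2588,-0.9659,0.0000); lever o_n−o_4 = (0.0000,0.0000,-3.0000)
cross product → J_v[:, 4] = (2.8978,0.7765,0.0000)
J_ω[:, 4] = z_4
entry J[3][4] = 0.2588

0.259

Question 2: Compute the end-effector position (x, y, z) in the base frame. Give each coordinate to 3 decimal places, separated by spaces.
1.007 2.466 8.000

after link 1: o_1 = (-2.5981, 1.5000, 4.0000)
after link 2: o_2 = (-2.8569, 2.4659, 8.0000)
after link 3: o_3 = (-0.9250, 2.9836, 10.0000)
after link 4: o_4 = (1.0068, 2.4659, 11.0000)
after link 5: o_5 = (1.0068, 2.4659, 8.0000)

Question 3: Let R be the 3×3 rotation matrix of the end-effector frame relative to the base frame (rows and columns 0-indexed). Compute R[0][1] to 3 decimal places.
End-effector y-axis (col 1 of R) = (0.2588,-0.9659,0.0000)
R[0][1] = 0.2588

0.259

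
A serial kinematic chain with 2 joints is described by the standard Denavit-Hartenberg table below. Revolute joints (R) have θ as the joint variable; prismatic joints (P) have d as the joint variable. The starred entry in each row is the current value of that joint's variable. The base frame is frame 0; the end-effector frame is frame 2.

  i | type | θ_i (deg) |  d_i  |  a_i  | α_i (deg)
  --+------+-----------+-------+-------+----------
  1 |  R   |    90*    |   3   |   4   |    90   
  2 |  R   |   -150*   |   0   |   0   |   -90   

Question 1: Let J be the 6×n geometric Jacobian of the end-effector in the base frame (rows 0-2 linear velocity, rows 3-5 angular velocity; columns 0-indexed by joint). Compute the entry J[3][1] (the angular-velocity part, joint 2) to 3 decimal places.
1.000

axis z_1 = (1.0000,-0.0000,0.0000); lever o_n−o_1 = (0.0000,0.0000,0.0000)
cross product → J_v[:, 1] = (-0.0000,0.0000,0.0000)
J_ω[:, 1] = z_1
entry J[3][1] = 1.0000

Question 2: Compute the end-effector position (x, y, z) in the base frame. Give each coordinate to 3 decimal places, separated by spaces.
0.000 4.000 3.000

after link 1: o_1 = (0.0000, 4.0000, 3.0000)
after link 2: o_2 = (0.0000, 4.0000, 3.0000)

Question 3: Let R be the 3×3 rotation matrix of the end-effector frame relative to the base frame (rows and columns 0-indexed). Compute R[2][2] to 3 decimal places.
-0.866

End-effector z-axis (col 2 of R) = (0.0000,0.5000,-0.8660)
R[2][2] = -0.8660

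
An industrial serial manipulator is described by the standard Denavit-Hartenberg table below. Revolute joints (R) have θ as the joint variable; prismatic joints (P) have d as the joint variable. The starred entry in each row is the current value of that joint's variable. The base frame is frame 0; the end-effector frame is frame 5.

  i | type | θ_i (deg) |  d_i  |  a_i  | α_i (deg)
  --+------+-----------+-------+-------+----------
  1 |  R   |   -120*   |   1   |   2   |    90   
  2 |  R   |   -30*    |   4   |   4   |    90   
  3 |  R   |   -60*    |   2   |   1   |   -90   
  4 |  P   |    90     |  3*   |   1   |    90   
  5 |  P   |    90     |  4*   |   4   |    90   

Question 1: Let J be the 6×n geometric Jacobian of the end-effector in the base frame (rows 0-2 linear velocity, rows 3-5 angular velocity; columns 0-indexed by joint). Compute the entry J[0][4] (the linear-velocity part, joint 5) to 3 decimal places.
0.533

prismatic axis z_4 = (0.5335,-0.8080,-0.2500)
J_v[:, 4] = z_4; J_ω[:, 4] = (0,0,0)
entry J[0][4] = 0.5335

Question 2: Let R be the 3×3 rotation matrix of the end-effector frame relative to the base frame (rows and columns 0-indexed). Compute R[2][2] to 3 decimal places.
0.866

End-effector z-axis (col 2 of R) = (-0.2500,-0.4330,0.8660)
R[2][2] = 0.8660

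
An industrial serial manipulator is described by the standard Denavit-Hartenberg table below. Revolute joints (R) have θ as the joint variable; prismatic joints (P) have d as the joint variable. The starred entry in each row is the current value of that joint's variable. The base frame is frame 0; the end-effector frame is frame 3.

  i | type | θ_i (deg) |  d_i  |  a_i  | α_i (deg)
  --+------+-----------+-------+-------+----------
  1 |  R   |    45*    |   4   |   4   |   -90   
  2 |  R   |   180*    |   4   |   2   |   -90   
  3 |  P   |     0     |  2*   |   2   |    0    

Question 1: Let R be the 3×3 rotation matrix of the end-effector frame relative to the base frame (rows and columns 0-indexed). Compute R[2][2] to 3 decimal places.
End-effector z-axis (col 2 of R) = (-0.0000,-0.0000,1.0000)
R[2][2] = 1.0000

1.000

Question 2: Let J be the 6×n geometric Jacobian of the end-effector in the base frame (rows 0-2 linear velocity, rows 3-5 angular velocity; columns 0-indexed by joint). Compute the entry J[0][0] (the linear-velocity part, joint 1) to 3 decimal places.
axis z_0 = ẑ; lever o_n−o_0 = (-2.8284,2.8284,6.0000)
cross product → J_v[:, 0] = (-2.8284,-2.8284,0.0000)
J_ω[:, 0] = z_0
entry J[0][0] = -2.8284

-2.828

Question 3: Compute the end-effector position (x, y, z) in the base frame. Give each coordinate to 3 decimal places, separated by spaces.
-2.828 2.828 6.000

after link 1: o_1 = (2.8284, 2.8284, 4.0000)
after link 2: o_2 = (-1.4142, 4.2426, 4.0000)
after link 3: o_3 = (-2.8284, 2.8284, 6.0000)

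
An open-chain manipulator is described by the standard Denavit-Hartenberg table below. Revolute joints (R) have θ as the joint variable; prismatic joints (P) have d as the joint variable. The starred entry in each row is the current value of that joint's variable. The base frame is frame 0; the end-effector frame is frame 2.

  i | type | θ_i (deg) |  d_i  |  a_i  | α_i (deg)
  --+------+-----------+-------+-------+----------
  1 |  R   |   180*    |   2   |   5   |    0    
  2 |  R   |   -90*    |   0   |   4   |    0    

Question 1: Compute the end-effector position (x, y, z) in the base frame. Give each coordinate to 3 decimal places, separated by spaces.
after link 1: o_1 = (-5.0000, 0.0000, 2.0000)
after link 2: o_2 = (-5.0000, 4.0000, 2.0000)

-5.000 4.000 2.000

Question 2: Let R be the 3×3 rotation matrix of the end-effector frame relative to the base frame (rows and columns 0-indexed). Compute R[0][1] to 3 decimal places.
-1.000

End-effector y-axis (col 1 of R) = (-1.0000,0.0000,0.0000)
R[0][1] = -1.0000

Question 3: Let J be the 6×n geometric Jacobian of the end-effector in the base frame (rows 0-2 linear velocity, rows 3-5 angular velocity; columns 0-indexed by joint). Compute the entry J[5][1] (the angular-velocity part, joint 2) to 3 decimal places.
1.000

axis z_1 = (0.0000,0.0000,1.0000); lever o_n−o_1 = (0.0000,4.0000,0.0000)
cross product → J_v[:, 1] = (-4.0000,0.0000,0.0000)
J_ω[:, 1] = z_1
entry J[5][1] = 1.0000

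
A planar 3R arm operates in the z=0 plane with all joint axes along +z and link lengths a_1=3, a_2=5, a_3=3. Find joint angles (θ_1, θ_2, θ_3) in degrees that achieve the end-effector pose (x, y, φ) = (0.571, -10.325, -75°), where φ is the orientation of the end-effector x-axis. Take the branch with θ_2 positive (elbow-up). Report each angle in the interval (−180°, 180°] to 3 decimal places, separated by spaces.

wrist centre = target − a_3·(cos φ, sin φ) = (-0.2055, -7.4272)
cos θ_2 = (55.2058−3²−5²)/(2·3·5) = 0.7069; θ_2 = 45.0199° (elbow-up)
β = atan2(-7.4272,-0.2055) = -91.5846°; ψ = atan2(3.5368,6.5343) = 28.4249°
θ_1 = β − ψ = -120.0095°
θ_3 = φ − θ_1 − θ_2 = -0.0104° (wrapped to (-180°,180°])

-120.009 45.020 -0.010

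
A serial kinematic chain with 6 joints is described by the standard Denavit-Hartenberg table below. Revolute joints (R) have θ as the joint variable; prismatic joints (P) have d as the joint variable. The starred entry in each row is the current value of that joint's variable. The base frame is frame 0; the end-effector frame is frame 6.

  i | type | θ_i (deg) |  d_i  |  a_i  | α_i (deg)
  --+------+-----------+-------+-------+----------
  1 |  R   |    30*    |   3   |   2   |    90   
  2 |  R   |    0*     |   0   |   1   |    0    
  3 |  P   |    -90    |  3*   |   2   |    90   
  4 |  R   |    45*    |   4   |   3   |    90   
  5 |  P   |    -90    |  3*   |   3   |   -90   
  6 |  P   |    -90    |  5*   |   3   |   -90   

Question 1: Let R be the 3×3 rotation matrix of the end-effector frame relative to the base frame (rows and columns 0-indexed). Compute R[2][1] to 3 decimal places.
End-effector y-axis (col 1 of R) = (-0.3536,0.6124,0.7071)
R[2][1] = 0.7071

0.707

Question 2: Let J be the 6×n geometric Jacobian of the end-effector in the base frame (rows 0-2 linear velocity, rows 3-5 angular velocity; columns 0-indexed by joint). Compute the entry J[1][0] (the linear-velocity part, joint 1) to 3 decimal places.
axis z_0 = ẑ; lever o_n−o_0 = (3.9392,-2.8228,-8.8995)
cross product → J_v[:, 0] = (2.8228,3.9392,-0.0000)
J_ω[:, 0] = z_0
entry J[1][0] = 3.9392

3.939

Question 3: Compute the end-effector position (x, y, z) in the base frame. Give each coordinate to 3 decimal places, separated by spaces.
3.939 -2.823 -8.899

after link 1: o_1 = (1.7321, 1.0000, 3.0000)
after link 2: o_2 = (2.5981, 1.5000, 3.0000)
after link 3: o_3 = (4.0981, -1.0981, 1.0000)
after link 4: o_4 = (1.6946, -4.9352, -1.1213)
after link 5: o_5 = (3.2321, -1.5981, -3.2426)
after link 6: o_6 = (3.9392, -2.8228, -8.8995)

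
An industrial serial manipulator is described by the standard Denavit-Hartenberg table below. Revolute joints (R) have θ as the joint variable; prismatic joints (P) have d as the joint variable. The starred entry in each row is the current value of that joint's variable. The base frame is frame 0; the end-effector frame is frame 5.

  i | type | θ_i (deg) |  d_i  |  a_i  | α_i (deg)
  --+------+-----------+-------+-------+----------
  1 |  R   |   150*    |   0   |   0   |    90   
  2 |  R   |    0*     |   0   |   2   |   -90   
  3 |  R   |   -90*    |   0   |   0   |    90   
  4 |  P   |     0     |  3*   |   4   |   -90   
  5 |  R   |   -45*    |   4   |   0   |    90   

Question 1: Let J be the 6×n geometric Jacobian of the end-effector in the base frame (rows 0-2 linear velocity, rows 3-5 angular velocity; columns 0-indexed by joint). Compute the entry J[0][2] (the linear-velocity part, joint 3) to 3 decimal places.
-1.964

axis z_2 = (0.0000,0.0000,1.0000); lever o_n−o_2 = (4.5981,1.9641,4.0000)
cross product → J_v[:, 2] = (-1.9641,4.5981,0.0000)
J_ω[:, 2] = z_2
entry J[0][2] = -1.9641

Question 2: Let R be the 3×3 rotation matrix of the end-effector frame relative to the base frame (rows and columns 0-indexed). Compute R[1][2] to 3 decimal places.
End-effector z-axis (col 2 of R) = (0.2588,-0.9659,0.0000)
R[1][2] = -0.9659

-0.966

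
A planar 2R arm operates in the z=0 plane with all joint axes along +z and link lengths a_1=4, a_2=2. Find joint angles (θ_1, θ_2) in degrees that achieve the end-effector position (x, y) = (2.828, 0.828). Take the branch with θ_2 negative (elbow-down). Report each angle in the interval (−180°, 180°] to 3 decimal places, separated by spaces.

cos θ_2 = (8.6832−4²−2²)/(2·4·2) = -0.7073; θ_2 = -135.0158° (elbow-down)
β = atan2(0.8280,2.8280) = 16.3193°; ψ = atan2(-1.4138,2.5854) = -28.6720°
θ_1 = β − ψ = 44.9913°

44.991 -135.016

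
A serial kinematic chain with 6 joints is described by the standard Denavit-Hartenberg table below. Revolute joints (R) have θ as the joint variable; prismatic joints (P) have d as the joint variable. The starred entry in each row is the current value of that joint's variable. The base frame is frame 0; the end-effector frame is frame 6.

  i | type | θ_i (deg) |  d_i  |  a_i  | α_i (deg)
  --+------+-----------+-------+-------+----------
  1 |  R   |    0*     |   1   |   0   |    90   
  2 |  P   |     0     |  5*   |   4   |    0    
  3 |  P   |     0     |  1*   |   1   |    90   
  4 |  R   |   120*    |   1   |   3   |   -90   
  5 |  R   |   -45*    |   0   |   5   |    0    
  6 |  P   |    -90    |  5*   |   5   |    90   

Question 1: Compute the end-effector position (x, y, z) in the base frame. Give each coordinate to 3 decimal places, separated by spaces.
-0.830 -6.098 -7.071

after link 1: o_1 = (0.0000, 0.0000, 1.0000)
after link 2: o_2 = (4.0000, -5.0000, 1.0000)
after link 3: o_3 = (5.0000, -6.0000, 1.0000)
after link 4: o_4 = (3.5000, -8.5981, 0.0000)
after link 5: o_5 = (1.7322, -11.6599, -3.5355)
after link 6: o_6 = (-0.8301, -6.0981, -7.0711)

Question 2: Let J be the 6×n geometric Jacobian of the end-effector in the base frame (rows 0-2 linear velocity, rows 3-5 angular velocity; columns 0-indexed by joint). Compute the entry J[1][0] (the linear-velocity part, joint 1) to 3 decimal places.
-0.830

axis z_0 = ẑ; lever o_n−o_0 = (-0.8301,-6.0981,-7.0711)
cross product → J_v[:, 0] = (6.0981,-0.8301,0.0000)
J_ω[:, 0] = z_0
entry J[1][0] = -0.8301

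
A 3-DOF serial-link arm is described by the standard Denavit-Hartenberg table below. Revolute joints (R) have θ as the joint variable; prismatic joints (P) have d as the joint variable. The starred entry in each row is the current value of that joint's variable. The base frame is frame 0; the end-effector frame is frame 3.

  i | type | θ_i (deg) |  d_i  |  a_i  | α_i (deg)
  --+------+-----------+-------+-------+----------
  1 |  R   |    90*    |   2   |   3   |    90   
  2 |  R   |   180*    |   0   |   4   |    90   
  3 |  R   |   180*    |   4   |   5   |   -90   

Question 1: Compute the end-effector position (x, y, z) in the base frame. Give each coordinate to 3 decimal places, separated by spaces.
0.000 4.000 6.000

after link 1: o_1 = (0.0000, 3.0000, 2.0000)
after link 2: o_2 = (-0.0000, -1.0000, 2.0000)
after link 3: o_3 = (0.0000, 4.0000, 6.0000)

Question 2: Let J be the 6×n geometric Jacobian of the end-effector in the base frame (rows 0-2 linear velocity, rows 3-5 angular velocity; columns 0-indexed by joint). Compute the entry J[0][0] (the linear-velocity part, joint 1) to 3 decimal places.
-4.000

axis z_0 = ẑ; lever o_n−o_0 = (0.0000,4.0000,6.0000)
cross product → J_v[:, 0] = (-4.0000,0.0000,0.0000)
J_ω[:, 0] = z_0
entry J[0][0] = -4.0000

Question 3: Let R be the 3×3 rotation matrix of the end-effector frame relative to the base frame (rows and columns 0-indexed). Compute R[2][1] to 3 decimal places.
-1.000

End-effector y-axis (col 1 of R) = (-0.0000,-0.0000,-1.0000)
R[2][1] = -1.0000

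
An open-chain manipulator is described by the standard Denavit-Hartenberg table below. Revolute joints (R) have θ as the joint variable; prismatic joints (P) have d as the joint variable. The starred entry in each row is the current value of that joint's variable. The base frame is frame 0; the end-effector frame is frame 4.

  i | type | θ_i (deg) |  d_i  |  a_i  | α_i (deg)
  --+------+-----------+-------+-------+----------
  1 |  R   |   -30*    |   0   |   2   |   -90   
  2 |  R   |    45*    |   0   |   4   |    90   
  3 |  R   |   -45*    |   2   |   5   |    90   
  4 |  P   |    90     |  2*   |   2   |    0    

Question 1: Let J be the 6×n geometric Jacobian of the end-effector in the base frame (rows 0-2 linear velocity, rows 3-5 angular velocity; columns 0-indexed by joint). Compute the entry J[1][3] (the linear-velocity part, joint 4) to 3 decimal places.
prismatic axis z_3 = (-0.7866,-0.3624,0.5000)
J_v[:, 3] = z_3; J_ω[:, 3] = (0,0,0)
entry J[1][3] = -0.3624

-0.362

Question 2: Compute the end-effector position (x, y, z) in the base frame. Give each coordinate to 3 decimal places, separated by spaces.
after link 1: o_1 = (1.7321, -1.0000, 0.0000)
after link 2: o_2 = (4.1815, -2.4142, -2.8284)
after link 3: o_3 = (5.8036, -7.4332, -3.9142)
after link 4: o_4 = (5.4552, -8.8650, -1.5000)

5.455 -8.865 -1.500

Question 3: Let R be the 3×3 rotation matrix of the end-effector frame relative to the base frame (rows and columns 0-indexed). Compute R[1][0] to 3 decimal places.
End-effector x-axis (col 0 of R) = (0.6124,-0.3536,0.7071)
R[1][0] = -0.3536

-0.354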